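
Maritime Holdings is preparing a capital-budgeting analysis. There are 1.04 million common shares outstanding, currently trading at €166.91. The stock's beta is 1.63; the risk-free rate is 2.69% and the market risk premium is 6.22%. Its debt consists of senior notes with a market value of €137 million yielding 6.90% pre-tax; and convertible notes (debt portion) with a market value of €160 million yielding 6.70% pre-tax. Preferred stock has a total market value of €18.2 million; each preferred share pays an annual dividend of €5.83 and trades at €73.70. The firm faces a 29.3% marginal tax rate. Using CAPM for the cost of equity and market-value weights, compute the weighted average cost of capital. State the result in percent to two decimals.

Cost of equity via CAPM: Re = 2.69% + 1.63 × 6.22% = 12.8286%.
Cost of preferred: Rp = 5.83 / 73.7 = 7.9104%.
Market value of equity E = 166.91 × 1.04m = 173.5864m.
Total capital V = 173.5864 + 18.2 + 137 + 160 = 488.7864.
Equity: weight = 173.5864/488.7864 = 0.3551; cost = 12.8286%.
Preferred: weight = 18.2/488.7864 = 0.0372; cost = 7.9104%.
Senior notes: weight = 137/488.7864 = 0.2803; after-tax cost = 6.9% × (1 − 29.3%) = 4.8783%.
Convertible notes (debt portion): weight = 160/488.7864 = 0.3273; after-tax cost = 6.7% × (1 − 29.3%) = 4.7369%.
WACC = 0.3551 × 12.8286% + 0.0372 × 7.9104% + 0.2803 × 4.8783% + 0.3273 × 4.7369% = 7.7684%.

7.77%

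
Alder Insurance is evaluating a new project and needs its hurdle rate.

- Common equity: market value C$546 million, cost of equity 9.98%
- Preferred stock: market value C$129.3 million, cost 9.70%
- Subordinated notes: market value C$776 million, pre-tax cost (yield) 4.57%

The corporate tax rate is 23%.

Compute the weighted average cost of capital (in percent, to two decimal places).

Total capital V = 546 + 129.3 + 776 = 1451.3.
Equity: weight = 546/1451.3 = 0.3762; cost = 9.98%.
Preferred: weight = 129.3/1451.3 = 0.0891; cost = 9.7%.
Subordinated notes: weight = 776/1451.3 = 0.5347; after-tax cost = 4.57% × (1 − 23%) = 3.5189%.
WACC = 0.3762 × 9.9800% + 0.0891 × 9.7000% + 0.5347 × 3.5189% = 6.5003%.

6.50%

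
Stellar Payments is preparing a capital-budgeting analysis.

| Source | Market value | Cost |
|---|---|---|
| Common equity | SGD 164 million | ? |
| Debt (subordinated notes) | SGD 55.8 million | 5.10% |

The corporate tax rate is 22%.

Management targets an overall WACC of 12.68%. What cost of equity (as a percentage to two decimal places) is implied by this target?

15.64%

Total capital V = 164 + 55.8 = 219.8.
Equity weight = 164/219.8 = 0.7461.
Subordinated notes weight = 55.8/219.8 = 0.2539.
Debt contribution = 0.2539 × 5.1% × (1 − 22%) = 1.0099%.
Required equity contribution = 12.68% − 1.0099% = 11.6701%.
Re = 11.6701% / 0.7461 = 15.6408%.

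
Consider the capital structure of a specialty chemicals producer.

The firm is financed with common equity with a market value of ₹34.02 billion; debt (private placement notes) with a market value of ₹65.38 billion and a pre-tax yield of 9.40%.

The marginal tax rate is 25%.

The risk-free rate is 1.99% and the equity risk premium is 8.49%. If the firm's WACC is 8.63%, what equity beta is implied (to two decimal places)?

1.14

Total capital V = 34.02 + 65.38 = 99.4.
Equity weight = 34.02/99.4 = 0.3423.
Private placement notes weight = 65.38/99.4 = 0.6577.
Debt contribution = 0.6577 × 9.4% × (1 − 25%) = 4.6371%.
Required equity contribution = 8.63% − 4.6371% = 3.9929%  ⇒  Re = 11.6665%.
CAPM: 11.6665% = 1.99% + β × 8.49%  ⇒  β = 1.1397.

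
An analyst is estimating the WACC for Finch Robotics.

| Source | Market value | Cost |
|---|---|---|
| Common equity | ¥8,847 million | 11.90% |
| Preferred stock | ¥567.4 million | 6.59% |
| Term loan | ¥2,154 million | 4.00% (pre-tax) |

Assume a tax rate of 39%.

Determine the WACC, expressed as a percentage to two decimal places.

9.88%

Total capital V = 8847 + 567.4 + 2154 = 11568.4.
Equity: weight = 8847/11568.4 = 0.7648; cost = 11.9%.
Preferred: weight = 567.4/11568.4 = 0.0490; cost = 6.59%.
Term loan: weight = 2154/11568.4 = 0.1862; after-tax cost = 4% × (1 − 39%) = 2.4400%.
WACC = 0.7648 × 11.9000% + 0.0490 × 6.5900% + 0.1862 × 2.4400% = 9.8781%.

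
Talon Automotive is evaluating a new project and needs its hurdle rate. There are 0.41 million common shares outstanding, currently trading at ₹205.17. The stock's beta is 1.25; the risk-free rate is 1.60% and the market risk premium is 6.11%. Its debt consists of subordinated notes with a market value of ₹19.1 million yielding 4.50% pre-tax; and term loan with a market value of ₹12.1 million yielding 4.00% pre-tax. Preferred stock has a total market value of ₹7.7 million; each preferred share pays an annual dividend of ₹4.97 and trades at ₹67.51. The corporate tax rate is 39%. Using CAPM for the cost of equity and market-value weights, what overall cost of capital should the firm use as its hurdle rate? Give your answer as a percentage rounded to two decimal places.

7.44%

Cost of equity via CAPM: Re = 1.6% + 1.25 × 6.11% = 9.2375%.
Cost of preferred: Rp = 4.97 / 67.51 = 7.3619%.
Market value of equity E = 205.17 × 0.41m = 84.1197m.
Total capital V = 84.1197 + 7.7 + 19.1 + 12.1 = 123.0197.
Equity: weight = 84.1197/123.0197 = 0.6838; cost = 9.2375%.
Preferred: weight = 7.7/123.0197 = 0.0626; cost = 7.3619%.
Subordinated notes: weight = 19.1/123.0197 = 0.1553; after-tax cost = 4.5% × (1 − 39%) = 2.7450%.
Term loan: weight = 12.1/123.0197 = 0.0984; after-tax cost = 4% × (1 − 39%) = 2.4400%.
WACC = 0.6838 × 9.2375% + 0.0626 × 7.3619% + 0.1553 × 2.7450% + 0.0984 × 2.4400% = 7.4435%.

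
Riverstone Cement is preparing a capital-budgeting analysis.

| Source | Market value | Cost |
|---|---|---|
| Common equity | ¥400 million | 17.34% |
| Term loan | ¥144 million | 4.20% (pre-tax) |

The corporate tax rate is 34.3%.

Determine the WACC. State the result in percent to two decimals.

Total capital V = 400 + 144 = 544.
Equity: weight = 400/544 = 0.7353; cost = 17.34%.
Term loan: weight = 144/544 = 0.2647; after-tax cost = 4.2% × (1 − 34.3%) = 2.7594%.
WACC = 0.7353 × 17.3400% + 0.2647 × 2.7594% = 13.4804%.

13.48%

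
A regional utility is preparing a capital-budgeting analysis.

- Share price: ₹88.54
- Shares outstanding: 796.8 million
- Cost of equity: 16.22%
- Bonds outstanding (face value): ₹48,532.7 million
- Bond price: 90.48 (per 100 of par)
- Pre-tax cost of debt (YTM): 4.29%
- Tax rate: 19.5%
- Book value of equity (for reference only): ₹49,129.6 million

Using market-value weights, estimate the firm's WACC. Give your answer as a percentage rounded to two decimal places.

11.32%

Market value of equity E = 88.54 × 796.8m = 70548.672m. Market value of debt D = 48532.7m × 90.48/100 = 43912.38696m.
Total capital V = 70548.672 + 43912.38696 = 114461.05896.
Equity: weight = 70548.672/114461.05896 = 0.6164; cost = 16.22%.
Bonds outstanding: weight = 43912.38696/114461.05896 = 0.3836; after-tax cost = 4.29% × (1 − 19.5%) = 3.4534%.
WACC = 0.6164 × 16.2200% + 0.3836 × 3.4534% = 11.3222%.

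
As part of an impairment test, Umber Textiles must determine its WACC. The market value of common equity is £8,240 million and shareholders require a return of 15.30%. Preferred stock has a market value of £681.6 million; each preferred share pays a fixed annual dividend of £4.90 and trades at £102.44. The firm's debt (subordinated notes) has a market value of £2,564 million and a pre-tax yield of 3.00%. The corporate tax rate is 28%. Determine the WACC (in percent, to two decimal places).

11.74%

Cost of preferred: Rp = 4.9 / 102.44 = 4.7833%.
Total capital V = 8240 + 681.6 + 2564 = 11485.6.
Equity: weight = 8240/11485.6 = 0.7174; cost = 15.3%.
Preferred: weight = 681.6/11485.6 = 0.0593; cost = 4.7833%.
Subordinated notes: weight = 2564/11485.6 = 0.2232; after-tax cost = 3% × (1 − 28%) = 2.1600%.
WACC = 0.7174 × 15.3000% + 0.0593 × 4.7833% + 0.2232 × 2.1600% = 11.7426%.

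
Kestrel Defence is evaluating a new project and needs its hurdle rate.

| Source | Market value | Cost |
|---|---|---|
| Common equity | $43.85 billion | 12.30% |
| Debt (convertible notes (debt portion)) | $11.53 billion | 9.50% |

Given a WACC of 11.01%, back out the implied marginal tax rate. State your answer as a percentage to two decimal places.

Total capital V = 43.85 + 11.53 = 55.38.
Equity weight = 43.85/55.38 = 0.7918.
Convertible notes (debt portion) weight = 11.53/55.38 = 0.2082.
Equity contribution = 0.7918 × 12.3% = 9.7392%.
Debt contribution must be 11.01% − 9.7392% = 1.2708%.
0.2082 × 9.5% × (1 − T) = 1.2708%  ⇒  (1 − T) = 0.6425.
T = 35.7477%.

35.75%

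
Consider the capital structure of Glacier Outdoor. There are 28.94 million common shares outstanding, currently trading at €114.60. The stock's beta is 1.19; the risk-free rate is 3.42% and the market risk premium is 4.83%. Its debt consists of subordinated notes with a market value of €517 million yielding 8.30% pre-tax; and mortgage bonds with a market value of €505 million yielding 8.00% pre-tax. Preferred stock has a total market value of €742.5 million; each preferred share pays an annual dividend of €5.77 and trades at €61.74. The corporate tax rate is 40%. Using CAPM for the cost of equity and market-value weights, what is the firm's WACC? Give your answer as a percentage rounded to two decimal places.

Cost of equity via CAPM: Re = 3.42% + 1.19 × 4.83% = 9.1677%.
Cost of preferred: Rp = 5.77 / 61.74 = 9.3456%.
Market value of equity E = 114.6 × 28.94m = 3316.524m.
Total capital V = 3316.524 + 742.5 + 517 + 505 = 5081.024.
Equity: weight = 3316.524/5081.024 = 0.6527; cost = 9.1677%.
Preferred: weight = 742.5/5081.024 = 0.1461; cost = 9.3456%.
Subordinated notes: weight = 517/5081.024 = 0.1018; after-tax cost = 8.3% × (1 − 40%) = 4.9800%.
Mortgage bonds: weight = 505/5081.024 = 0.0994; after-tax cost = 8% × (1 − 40%) = 4.8000%.
WACC = 0.6527 × 9.1677% + 0.1461 × 9.3456% + 0.1018 × 4.9800% + 0.0994 × 4.8000% = 8.3335%.

8.33%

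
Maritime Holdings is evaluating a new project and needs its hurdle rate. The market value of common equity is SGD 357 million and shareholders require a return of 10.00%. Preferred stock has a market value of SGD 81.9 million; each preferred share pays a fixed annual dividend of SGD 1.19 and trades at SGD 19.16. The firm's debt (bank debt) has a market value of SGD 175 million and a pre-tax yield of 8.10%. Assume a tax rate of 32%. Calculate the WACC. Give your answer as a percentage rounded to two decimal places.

Cost of preferred: Rp = 1.19 / 19.16 = 6.2109%.
Total capital V = 357 + 81.9 + 175 = 613.9.
Equity: weight = 357/613.9 = 0.5815; cost = 10%.
Preferred: weight = 81.9/613.9 = 0.1334; cost = 6.2109%.
Bank debt: weight = 175/613.9 = 0.2851; after-tax cost = 8.1% × (1 − 32%) = 5.5080%.
WACC = 0.5815 × 10.0000% + 0.1334 × 6.2109% + 0.2851 × 5.5080% = 8.2140%.

8.21%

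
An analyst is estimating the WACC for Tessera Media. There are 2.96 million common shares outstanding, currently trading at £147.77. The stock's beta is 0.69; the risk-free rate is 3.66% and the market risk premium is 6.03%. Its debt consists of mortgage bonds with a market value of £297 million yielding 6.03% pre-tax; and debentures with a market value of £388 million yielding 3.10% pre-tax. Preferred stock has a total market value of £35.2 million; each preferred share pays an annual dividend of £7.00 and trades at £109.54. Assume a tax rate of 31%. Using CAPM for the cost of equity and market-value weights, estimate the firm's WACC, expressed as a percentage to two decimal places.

Cost of equity via CAPM: Re = 3.66% + 0.69 × 6.03% = 7.8207%.
Cost of preferred: Rp = 7.0 / 109.54 = 6.3904%.
Market value of equity E = 147.77 × 2.96m = 437.3992m.
Total capital V = 437.3992 + 35.2 + 297 + 388 = 1157.5992.
Equity: weight = 437.3992/1157.5992 = 0.3779; cost = 7.8207%.
Preferred: weight = 35.2/1157.5992 = 0.0304; cost = 6.3904%.
Mortgage bonds: weight = 297/1157.5992 = 0.2566; after-tax cost = 6.03% × (1 − 31%) = 4.1607%.
Debentures: weight = 388/1157.5992 = 0.3352; after-tax cost = 3.1% × (1 − 31%) = 2.1390%.
WACC = 0.3779 × 7.8207% + 0.0304 × 6.3904% + 0.2566 × 4.1607% + 0.3352 × 2.1390% = 4.9338%.

4.93%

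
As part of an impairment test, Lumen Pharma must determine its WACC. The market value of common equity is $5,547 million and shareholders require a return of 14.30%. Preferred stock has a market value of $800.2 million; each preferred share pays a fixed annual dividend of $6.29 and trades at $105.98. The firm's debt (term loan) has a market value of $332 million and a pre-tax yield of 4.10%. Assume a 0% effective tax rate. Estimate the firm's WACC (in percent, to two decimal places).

12.79%

Cost of preferred: Rp = 6.29 / 105.98 = 5.9351%.
Total capital V = 5547 + 800.2 + 332 = 6679.2.
Equity: weight = 5547/6679.2 = 0.8305; cost = 14.3%.
Preferred: weight = 800.2/6679.2 = 0.1198; cost = 5.9351%.
Term loan: weight = 332/6679.2 = 0.0497; after-tax cost = 4.1% × (1 − 0%) = 4.1000%.
WACC = 0.8305 × 14.3000% + 0.1198 × 5.9351% + 0.0497 × 4.1000% = 12.7908%.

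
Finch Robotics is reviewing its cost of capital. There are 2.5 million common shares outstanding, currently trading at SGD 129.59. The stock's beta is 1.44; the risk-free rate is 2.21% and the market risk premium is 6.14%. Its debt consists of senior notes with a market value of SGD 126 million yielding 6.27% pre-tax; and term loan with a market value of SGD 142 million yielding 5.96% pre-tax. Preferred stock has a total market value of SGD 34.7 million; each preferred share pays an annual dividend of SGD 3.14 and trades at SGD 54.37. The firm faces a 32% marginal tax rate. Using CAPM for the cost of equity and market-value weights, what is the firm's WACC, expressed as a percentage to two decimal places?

7.81%

Cost of equity via CAPM: Re = 2.21% + 1.44 × 6.14% = 11.0516%.
Cost of preferred: Rp = 3.14 / 54.37 = 5.7752%.
Market value of equity E = 129.59 × 2.5m = 323.975m.
Total capital V = 323.975 + 34.7 + 126 + 142 = 626.675.
Equity: weight = 323.975/626.675 = 0.5170; cost = 11.0516%.
Preferred: weight = 34.7/626.675 = 0.0554; cost = 5.7752%.
Senior notes: weight = 126/626.675 = 0.2011; after-tax cost = 6.27% × (1 − 32%) = 4.2636%.
Term loan: weight = 142/626.675 = 0.2266; after-tax cost = 5.96% × (1 − 32%) = 4.0528%.
WACC = 0.5170 × 11.0516% + 0.0554 × 5.7752% + 0.2011 × 4.2636% + 0.2266 × 4.0528% = 7.8088%.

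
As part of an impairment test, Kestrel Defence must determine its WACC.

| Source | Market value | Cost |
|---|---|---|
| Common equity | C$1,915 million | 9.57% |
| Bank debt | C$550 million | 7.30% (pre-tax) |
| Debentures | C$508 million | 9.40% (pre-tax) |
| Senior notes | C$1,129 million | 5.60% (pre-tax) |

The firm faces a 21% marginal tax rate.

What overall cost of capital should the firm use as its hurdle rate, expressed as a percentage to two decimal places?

Total capital V = 1915 + 550 + 508 + 1129 = 4102.
Equity: weight = 1915/4102 = 0.4668; cost = 9.57%.
Bank debt: weight = 550/4102 = 0.1341; after-tax cost = 7.3% × (1 − 21%) = 5.7670%.
Debentures: weight = 508/4102 = 0.1238; after-tax cost = 9.4% × (1 − 21%) = 7.4260%.
Senior notes: weight = 1129/4102 = 0.2752; after-tax cost = 5.6% × (1 − 21%) = 4.4240%.
WACC = 0.4668 × 9.5700% + 0.1341 × 5.7670% + 0.1238 × 7.4260% + 0.2752 × 4.4240% = 7.3782%.

7.38%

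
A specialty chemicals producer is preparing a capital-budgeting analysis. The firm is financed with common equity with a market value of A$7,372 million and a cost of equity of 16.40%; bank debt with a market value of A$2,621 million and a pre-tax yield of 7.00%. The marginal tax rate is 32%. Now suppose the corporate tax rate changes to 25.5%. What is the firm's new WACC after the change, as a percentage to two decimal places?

13.47%

After the change:
Total capital V = 7372 + 2621 = 9993.
Equity: weight = 7372/9993 = 0.7377; cost = 16.4%.
Bank debt: weight = 2621/9993 = 0.2623; after-tax cost = 7% × (1 − 25.5%) = 5.2150%.
WACC = 0.7377 × 16.4000% + 0.2623 × 5.2150% = 13.4664%.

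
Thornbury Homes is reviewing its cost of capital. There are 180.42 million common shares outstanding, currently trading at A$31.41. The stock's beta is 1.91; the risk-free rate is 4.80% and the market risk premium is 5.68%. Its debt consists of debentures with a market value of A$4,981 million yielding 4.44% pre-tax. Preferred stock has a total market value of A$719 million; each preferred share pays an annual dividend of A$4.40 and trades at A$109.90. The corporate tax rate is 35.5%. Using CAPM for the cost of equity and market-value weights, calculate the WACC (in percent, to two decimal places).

9.31%

Cost of equity via CAPM: Re = 4.8% + 1.91 × 5.68% = 15.6488%.
Cost of preferred: Rp = 4.4 / 109.9 = 4.0036%.
Market value of equity E = 31.41 × 180.42m = 5666.9922m.
Total capital V = 5666.9922 + 719 + 4981 = 11366.9922.
Equity: weight = 5666.9922/11366.9922 = 0.4985; cost = 15.6488%.
Preferred: weight = 719/11366.9922 = 0.0633; cost = 4.0036%.
Debentures: weight = 4981/11366.9922 = 0.4382; after-tax cost = 4.44% × (1 − 35.5%) = 2.8638%.
WACC = 0.4985 × 15.6488% + 0.0633 × 4.0036% + 0.4382 × 2.8638% = 9.3098%.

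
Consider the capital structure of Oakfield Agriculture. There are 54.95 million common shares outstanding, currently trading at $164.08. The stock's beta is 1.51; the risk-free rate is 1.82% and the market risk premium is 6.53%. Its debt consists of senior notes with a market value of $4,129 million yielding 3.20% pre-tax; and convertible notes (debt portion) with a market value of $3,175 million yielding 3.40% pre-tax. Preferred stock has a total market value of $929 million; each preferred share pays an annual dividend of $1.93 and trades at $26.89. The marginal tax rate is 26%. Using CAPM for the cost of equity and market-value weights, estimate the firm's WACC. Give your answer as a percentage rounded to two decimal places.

Cost of equity via CAPM: Re = 1.82% + 1.51 × 6.53% = 11.6803%.
Cost of preferred: Rp = 1.93 / 26.89 = 7.1774%.
Market value of equity E = 164.08 × 54.95m = 9016.196m.
Total capital V = 9016.196 + 929 + 4129 + 3175 = 17249.196.
Equity: weight = 9016.196/17249.196 = 0.5227; cost = 11.6803%.
Preferred: weight = 929/17249.196 = 0.0539; cost = 7.1774%.
Senior notes: weight = 4129/17249.196 = 0.2394; after-tax cost = 3.2% × (1 − 26%) = 2.3680%.
Convertible notes (debt portion): weight = 3175/17249.196 = 0.1841; after-tax cost = 3.4% × (1 − 26%) = 2.5160%.
WACC = 0.5227 × 11.6803% + 0.0539 × 7.1774% + 0.2394 × 2.3680% + 0.1841 × 2.5160% = 7.5218%.

7.52%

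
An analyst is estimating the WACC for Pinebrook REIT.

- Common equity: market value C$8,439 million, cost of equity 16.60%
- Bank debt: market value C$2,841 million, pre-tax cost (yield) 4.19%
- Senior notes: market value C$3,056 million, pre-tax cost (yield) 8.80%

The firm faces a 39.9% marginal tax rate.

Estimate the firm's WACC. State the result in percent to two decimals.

Total capital V = 8439 + 2841 + 3056 = 14336.
Equity: weight = 8439/14336 = 0.5887; cost = 16.6%.
Bank debt: weight = 2841/14336 = 0.1982; after-tax cost = 4.19% × (1 − 39.9%) = 2.5182%.
Senior notes: weight = 3056/14336 = 0.2132; after-tax cost = 8.8% × (1 − 39.9%) = 5.2888%.
WACC = 0.5887 × 16.6000% + 0.1982 × 2.5182% + 0.2132 × 5.2888% = 11.3982%.

11.40%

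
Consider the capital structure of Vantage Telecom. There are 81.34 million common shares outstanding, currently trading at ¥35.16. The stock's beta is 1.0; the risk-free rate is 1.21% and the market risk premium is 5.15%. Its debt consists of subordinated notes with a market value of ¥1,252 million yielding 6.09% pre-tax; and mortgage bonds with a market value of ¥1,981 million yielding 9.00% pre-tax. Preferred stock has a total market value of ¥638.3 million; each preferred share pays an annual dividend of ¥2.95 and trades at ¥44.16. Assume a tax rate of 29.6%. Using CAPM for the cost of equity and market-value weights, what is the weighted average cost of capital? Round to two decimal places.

Cost of equity via CAPM: Re = 1.21% + 1.0 × 5.15% = 6.3600%.
Cost of preferred: Rp = 2.95 / 44.16 = 6.6803%.
Market value of equity E = 35.16 × 81.34m = 2859.9144m.
Total capital V = 2859.9144 + 638.3 + 1252 + 1981 = 6731.2144.
Equity: weight = 2859.9144/6731.2144 = 0.4249; cost = 6.36%.
Preferred: weight = 638.3/6731.2144 = 0.0948; cost = 6.6803%.
Subordinated notes: weight = 1252/6731.2144 = 0.1860; after-tax cost = 6.09% × (1 − 29.6%) = 4.2874%.
Mortgage bonds: weight = 1981/6731.2144 = 0.2943; after-tax cost = 9% × (1 − 29.6%) = 6.3360%.
WACC = 0.4249 × 6.3600% + 0.0948 × 6.6803% + 0.1860 × 4.2874% + 0.2943 × 6.3360% = 5.9978%.

6.00%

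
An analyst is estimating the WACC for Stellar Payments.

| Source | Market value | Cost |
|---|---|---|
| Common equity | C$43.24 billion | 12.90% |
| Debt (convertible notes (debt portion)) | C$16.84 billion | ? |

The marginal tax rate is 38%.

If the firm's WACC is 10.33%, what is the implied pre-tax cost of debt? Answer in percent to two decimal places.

6.02%

Total capital V = 43.24 + 16.84 = 60.08.
Equity weight = 43.24/60.08 = 0.7197.
Convertible notes (debt portion) weight = 16.84/60.08 = 0.2803.
Equity contribution = 0.7197 × 12.9% = 9.2842%.
Remaining for debt = 10.33% − 9.2842% = 1.0458%.
Rd × (1 − 38%) × 0.2803 = 1.0458%  ⇒  Rd = 6.0178%.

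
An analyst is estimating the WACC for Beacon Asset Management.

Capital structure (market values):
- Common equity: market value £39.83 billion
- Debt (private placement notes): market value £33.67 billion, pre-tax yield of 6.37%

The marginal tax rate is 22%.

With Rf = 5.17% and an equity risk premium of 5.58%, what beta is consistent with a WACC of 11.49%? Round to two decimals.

Total capital V = 39.83 + 33.67 = 73.5.
Equity weight = 39.83/73.5 = 0.5419.
Private placement notes weight = 33.67/73.5 = 0.4581.
Debt contribution = 0.4581 × 6.37% × (1 − 22%) = 2.2761%.
Required equity contribution = 11.49% − 2.2761% = 9.2139%  ⇒  Re = 17.0028%.
CAPM: 17.0028% = 5.17% + β × 5.58%  ⇒  β = 2.1206.

2.12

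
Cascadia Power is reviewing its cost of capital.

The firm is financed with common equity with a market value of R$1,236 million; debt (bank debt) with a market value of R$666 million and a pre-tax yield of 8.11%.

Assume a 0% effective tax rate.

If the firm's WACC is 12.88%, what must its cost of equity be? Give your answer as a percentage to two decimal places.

Total capital V = 1236 + 666 = 1902.
Equity weight = 1236/1902 = 0.6498.
Bank debt weight = 666/1902 = 0.3502.
Debt contribution = 0.3502 × 8.11% × (1 − 0%) = 2.8398%.
Required equity contribution = 12.88% − 2.8398% = 10.0402%.
Re = 10.0402% / 0.6498 = 15.4502%.

15.45%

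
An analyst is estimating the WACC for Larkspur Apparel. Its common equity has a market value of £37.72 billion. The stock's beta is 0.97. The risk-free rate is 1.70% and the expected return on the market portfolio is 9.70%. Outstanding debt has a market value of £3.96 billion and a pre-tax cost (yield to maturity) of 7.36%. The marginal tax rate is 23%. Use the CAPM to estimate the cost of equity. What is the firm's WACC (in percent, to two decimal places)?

9.10%

Market risk premium = 9.7% − 1.7% = 8.0%.
Cost of equity via CAPM: Re = 1.7% + 0.97 × 8.0% = 9.4600%.
Total capital V = 37.72 + 3.96 = 41.68.
Equity: weight = 37.72/41.68 = 0.9050; cost = 9.46%.
Debt: weight = 3.96/41.68 = 0.0950; after-tax cost = 7.36% × (1 − 23%) = 5.6672%.
WACC = 0.9050 × 9.4600% + 0.0950 × 5.6672% = 9.0996%.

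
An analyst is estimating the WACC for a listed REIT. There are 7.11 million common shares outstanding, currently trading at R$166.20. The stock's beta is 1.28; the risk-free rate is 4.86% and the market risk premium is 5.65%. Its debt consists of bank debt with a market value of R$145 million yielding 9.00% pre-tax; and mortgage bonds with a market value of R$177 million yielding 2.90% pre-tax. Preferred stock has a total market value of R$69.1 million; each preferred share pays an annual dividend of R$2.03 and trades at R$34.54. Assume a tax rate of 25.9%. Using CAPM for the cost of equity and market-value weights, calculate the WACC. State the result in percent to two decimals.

10.20%

Cost of equity via CAPM: Re = 4.86% + 1.28 × 5.65% = 12.0920%.
Cost of preferred: Rp = 2.03 / 34.54 = 5.8772%.
Market value of equity E = 166.2 × 7.11m = 1181.682m.
Total capital V = 1181.682 + 69.1 + 145 + 177 = 1572.782.
Equity: weight = 1181.682/1572.782 = 0.7513; cost = 12.092%.
Preferred: weight = 69.1/1572.782 = 0.0439; cost = 5.8772%.
Bank debt: weight = 145/1572.782 = 0.0922; after-tax cost = 9% × (1 − 25.9%) = 6.6690%.
Mortgage bonds: weight = 177/1572.782 = 0.1125; after-tax cost = 2.9% × (1 − 25.9%) = 2.1489%.
WACC = 0.7513 × 12.0920% + 0.0439 × 5.8772% + 0.0922 × 6.6690% + 0.1125 × 2.1489% = 10.2000%.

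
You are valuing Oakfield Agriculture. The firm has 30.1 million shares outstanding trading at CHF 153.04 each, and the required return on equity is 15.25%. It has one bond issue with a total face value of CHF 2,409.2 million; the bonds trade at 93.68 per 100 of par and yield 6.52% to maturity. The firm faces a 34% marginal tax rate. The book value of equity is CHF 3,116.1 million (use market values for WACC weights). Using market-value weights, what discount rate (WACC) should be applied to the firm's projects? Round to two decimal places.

Market value of equity E = 153.04 × 30.1m = 4606.504m. Market value of debt D = 2409.2m × 93.68/100 = 2256.93856m.
Total capital V = 4606.504 + 2256.93856 = 6863.44256.
Equity: weight = 4606.504/6863.44256 = 0.6712; cost = 15.25%.
Bonds outstanding: weight = 2256.93856/6863.44256 = 0.3288; after-tax cost = 6.52% × (1 − 34%) = 4.3032%.
WACC = 0.6712 × 15.2500% + 0.3288 × 4.3032% = 11.6503%.

11.65%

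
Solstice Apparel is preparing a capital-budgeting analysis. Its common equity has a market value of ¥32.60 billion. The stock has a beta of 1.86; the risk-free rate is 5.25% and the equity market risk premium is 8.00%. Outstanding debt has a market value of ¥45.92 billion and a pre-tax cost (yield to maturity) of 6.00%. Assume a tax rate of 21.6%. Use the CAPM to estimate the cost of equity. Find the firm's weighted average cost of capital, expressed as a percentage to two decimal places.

11.11%

Cost of equity via CAPM: Re = 5.25% + 1.86 × 8.0% = 20.1300%.
Total capital V = 32.6 + 45.92 = 78.52.
Equity: weight = 32.6/78.52 = 0.4152; cost = 20.13%.
Debt: weight = 45.92/78.52 = 0.5848; after-tax cost = 6% × (1 − 21.6%) = 4.7040%.
WACC = 0.4152 × 20.1300% + 0.5848 × 4.7040% = 11.1086%.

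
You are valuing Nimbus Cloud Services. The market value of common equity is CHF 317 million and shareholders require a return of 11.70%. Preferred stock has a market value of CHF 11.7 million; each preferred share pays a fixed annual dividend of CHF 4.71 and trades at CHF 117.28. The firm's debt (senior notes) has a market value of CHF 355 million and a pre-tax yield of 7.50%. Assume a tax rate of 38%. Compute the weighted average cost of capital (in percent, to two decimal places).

Cost of preferred: Rp = 4.71 / 117.28 = 4.0160%.
Total capital V = 317 + 11.7 + 355 = 683.7.
Equity: weight = 317/683.7 = 0.4637; cost = 11.7%.
Preferred: weight = 11.7/683.7 = 0.0171; cost = 4.016%.
Senior notes: weight = 355/683.7 = 0.5192; after-tax cost = 7.5% × (1 − 38%) = 4.6500%.
WACC = 0.4637 × 11.7000% + 0.0171 × 4.0160% + 0.5192 × 4.6500% = 7.9079%.

7.91%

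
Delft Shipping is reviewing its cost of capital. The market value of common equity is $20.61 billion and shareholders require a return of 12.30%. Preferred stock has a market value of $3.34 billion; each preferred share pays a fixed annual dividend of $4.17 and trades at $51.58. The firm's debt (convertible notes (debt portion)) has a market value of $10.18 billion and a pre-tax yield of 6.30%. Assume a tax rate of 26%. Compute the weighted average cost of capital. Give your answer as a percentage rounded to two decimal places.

Cost of preferred: Rp = 4.17 / 51.58 = 8.0845%.
Total capital V = 20.61 + 3.34 + 10.18 = 34.13.
Equity: weight = 20.61/34.13 = 0.6039; cost = 12.3%.
Preferred: weight = 3.34/34.13 = 0.0979; cost = 8.0845%.
Convertible notes (debt portion): weight = 10.18/34.13 = 0.2983; after-tax cost = 6.3% × (1 − 26%) = 4.6620%.
WACC = 0.6039 × 12.3000% + 0.0979 × 8.0845% + 0.2983 × 4.6620% = 9.6093%.

9.61%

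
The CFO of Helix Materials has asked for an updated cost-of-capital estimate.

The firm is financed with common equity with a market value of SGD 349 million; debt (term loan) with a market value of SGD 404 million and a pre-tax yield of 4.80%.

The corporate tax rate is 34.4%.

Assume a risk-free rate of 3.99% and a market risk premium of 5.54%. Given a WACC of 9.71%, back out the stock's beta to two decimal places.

Total capital V = 349 + 404 = 753.
Equity weight = 349/753 = 0.4635.
Term loan weight = 404/753 = 0.5365.
Debt contribution = 0.5365 × 4.8% × (1 − 34.4%) = 1.6894%.
Required equity contribution = 9.71% − 1.6894% = 8.0206%  ⇒  Re = 17.3052%.
CAPM: 17.3052% = 3.99% + β × 5.54%  ⇒  β = 2.4035.

2.40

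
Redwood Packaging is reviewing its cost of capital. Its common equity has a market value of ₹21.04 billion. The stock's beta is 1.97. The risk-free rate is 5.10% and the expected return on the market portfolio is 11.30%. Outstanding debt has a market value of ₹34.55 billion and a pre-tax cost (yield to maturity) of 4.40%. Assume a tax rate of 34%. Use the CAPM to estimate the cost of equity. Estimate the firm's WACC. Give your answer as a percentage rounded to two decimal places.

Market risk premium = 11.3% − 5.1% = 6.2%.
Cost of equity via CAPM: Re = 5.1% + 1.97 × 6.2% = 17.3140%.
Total capital V = 21.04 + 34.55 = 55.59.
Equity: weight = 21.04/55.59 = 0.3785; cost = 17.314%.
Debt: weight = 34.55/55.59 = 0.6215; after-tax cost = 4.4% × (1 − 34%) = 2.9040%.
WACC = 0.3785 × 17.3140% + 0.6215 × 2.9040% = 8.3580%.

8.36%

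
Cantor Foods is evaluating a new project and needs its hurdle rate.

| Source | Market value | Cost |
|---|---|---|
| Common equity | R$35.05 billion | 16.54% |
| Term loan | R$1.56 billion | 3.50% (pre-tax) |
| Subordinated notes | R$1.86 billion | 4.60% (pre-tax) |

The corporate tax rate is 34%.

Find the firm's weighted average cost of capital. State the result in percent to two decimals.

15.31%

Total capital V = 35.05 + 1.56 + 1.86 = 38.47.
Equity: weight = 35.05/38.47 = 0.9111; cost = 16.54%.
Term loan: weight = 1.56/38.47 = 0.0406; after-tax cost = 3.5% × (1 − 34%) = 2.3100%.
Subordinated notes: weight = 1.86/38.47 = 0.0483; after-tax cost = 4.6% × (1 − 34%) = 3.0360%.
WACC = 0.9111 × 16.5400% + 0.0406 × 2.3100% + 0.0483 × 3.0360% = 15.3100%.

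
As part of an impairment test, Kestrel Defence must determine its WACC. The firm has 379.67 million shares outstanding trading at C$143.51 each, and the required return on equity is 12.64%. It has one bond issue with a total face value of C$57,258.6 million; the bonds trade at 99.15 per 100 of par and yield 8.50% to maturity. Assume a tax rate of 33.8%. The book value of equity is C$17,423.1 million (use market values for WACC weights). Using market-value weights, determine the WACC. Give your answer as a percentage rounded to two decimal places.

9.06%

Market value of equity E = 143.51 × 379.67m = 54486.4417m. Market value of debt D = 57258.6m × 99.15/100 = 56771.9019m.
Total capital V = 54486.4417 + 56771.9019 = 111258.3436.
Equity: weight = 54486.4417/111258.3436 = 0.4897; cost = 12.64%.
Bonds outstanding: weight = 56771.9019/111258.3436 = 0.5103; after-tax cost = 8.5% × (1 − 33.8%) = 5.6270%.
WACC = 0.4897 × 12.6400% + 0.5103 × 5.6270% = 9.0615%.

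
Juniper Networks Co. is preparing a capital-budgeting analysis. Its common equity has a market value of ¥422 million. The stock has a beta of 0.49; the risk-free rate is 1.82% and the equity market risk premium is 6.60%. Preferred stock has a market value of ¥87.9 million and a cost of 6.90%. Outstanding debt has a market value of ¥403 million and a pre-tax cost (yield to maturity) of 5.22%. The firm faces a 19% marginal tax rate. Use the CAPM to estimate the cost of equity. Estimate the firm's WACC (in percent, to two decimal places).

Cost of equity via CAPM: Re = 1.82% + 0.49 × 6.6% = 5.0540%.
Total capital V = 422 + 87.9 + 403 = 912.9.
Equity: weight = 422/912.9 = 0.4623; cost = 5.054%.
Preferred: weight = 87.9/912.9 = 0.0963; cost = 6.9%.
Debt: weight = 403/912.9 = 0.4415; after-tax cost = 5.22% × (1 − 19%) = 4.2282%.
WACC = 0.4623 × 5.0540% + 0.0963 × 6.9000% + 0.4415 × 4.2282% = 4.8672%.

4.87%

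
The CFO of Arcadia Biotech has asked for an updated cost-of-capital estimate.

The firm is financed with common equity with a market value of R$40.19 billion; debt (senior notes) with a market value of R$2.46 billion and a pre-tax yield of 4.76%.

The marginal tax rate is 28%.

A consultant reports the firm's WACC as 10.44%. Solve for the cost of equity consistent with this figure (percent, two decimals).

10.87%

Total capital V = 40.19 + 2.46 = 42.65.
Equity weight = 40.19/42.65 = 0.9423.
Senior notes weight = 2.46/42.65 = 0.0577.
Debt contribution = 0.0577 × 4.76% × (1 − 28%) = 0.1977%.
Required equity contribution = 10.44% − 0.1977% = 10.2423%.
Re = 10.2423% / 0.9423 = 10.8692%.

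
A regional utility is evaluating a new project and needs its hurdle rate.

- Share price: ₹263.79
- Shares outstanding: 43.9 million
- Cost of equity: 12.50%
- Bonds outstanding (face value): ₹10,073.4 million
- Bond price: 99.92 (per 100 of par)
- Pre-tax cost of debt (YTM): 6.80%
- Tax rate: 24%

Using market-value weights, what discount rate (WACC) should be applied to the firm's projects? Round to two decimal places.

9.09%

Market value of equity E = 263.79 × 43.9m = 11580.381m. Market value of debt D = 10073.4m × 99.92/100 = 10065.34128m.
Total capital V = 11580.381 + 10065.34128 = 21645.72228.
Equity: weight = 11580.381/21645.72228 = 0.5350; cost = 12.5%.
Bonds outstanding: weight = 10065.34128/21645.72228 = 0.4650; after-tax cost = 6.8% × (1 − 24%) = 5.1680%.
WACC = 0.5350 × 12.5000% + 0.4650 × 5.1680% = 9.0906%.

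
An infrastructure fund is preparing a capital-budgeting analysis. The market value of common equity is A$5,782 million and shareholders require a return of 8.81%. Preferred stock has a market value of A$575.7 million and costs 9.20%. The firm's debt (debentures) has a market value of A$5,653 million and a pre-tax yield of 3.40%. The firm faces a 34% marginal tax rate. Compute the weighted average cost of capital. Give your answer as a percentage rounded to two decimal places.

5.74%

Total capital V = 5782 + 575.7 + 5653 = 12010.7.
Equity: weight = 5782/12010.7 = 0.4814; cost = 8.81%.
Preferred: weight = 575.7/12010.7 = 0.0479; cost = 9.2%.
Debentures: weight = 5653/12010.7 = 0.4707; after-tax cost = 3.4% × (1 − 34%) = 2.2440%.
WACC = 0.4814 × 8.8100% + 0.0479 × 9.2000% + 0.4707 × 2.2440% = 5.7383%.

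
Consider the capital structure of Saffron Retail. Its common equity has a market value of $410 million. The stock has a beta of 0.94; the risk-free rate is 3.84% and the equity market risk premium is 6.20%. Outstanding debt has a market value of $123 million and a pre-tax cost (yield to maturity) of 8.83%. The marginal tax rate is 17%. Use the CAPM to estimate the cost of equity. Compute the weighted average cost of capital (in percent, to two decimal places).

9.13%

Cost of equity via CAPM: Re = 3.84% + 0.94 × 6.2% = 9.6680%.
Total capital V = 410 + 123 = 533.
Equity: weight = 410/533 = 0.7692; cost = 9.668%.
Debt: weight = 123/533 = 0.2308; after-tax cost = 8.83% × (1 − 17%) = 7.3289%.
WACC = 0.7692 × 9.6680% + 0.2308 × 7.3289% = 9.1282%.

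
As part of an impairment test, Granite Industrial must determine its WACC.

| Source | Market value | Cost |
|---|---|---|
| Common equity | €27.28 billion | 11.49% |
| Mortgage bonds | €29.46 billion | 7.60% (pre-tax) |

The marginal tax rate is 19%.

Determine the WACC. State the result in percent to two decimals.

Total capital V = 27.28 + 29.46 = 56.74.
Equity: weight = 27.28/56.74 = 0.4808; cost = 11.49%.
Mortgage bonds: weight = 29.46/56.74 = 0.5192; after-tax cost = 7.6% × (1 − 19%) = 6.1560%.
WACC = 0.4808 × 11.4900% + 0.5192 × 6.1560% = 8.7205%.

8.72%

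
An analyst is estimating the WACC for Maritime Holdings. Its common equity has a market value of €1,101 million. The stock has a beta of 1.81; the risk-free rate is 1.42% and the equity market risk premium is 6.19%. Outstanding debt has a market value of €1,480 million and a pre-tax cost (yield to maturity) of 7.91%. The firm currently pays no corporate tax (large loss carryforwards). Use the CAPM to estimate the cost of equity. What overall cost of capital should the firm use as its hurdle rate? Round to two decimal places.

Cost of equity via CAPM: Re = 1.42% + 1.81 × 6.19% = 12.6239%.
Total capital V = 1101 + 1480 = 2581.
Equity: weight = 1101/2581 = 0.4266; cost = 12.6239%.
Debt: weight = 1480/2581 = 0.5734; after-tax cost = 7.91% × (1 − 0%) = 7.9100%.
WACC = 0.4266 × 12.6239% + 0.5734 × 7.9100% = 9.9209%.

9.92%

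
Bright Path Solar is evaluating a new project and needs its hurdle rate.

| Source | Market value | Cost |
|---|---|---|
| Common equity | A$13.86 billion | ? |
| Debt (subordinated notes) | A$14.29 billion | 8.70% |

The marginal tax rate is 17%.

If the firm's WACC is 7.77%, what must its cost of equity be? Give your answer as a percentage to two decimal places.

8.34%

Total capital V = 13.86 + 14.29 = 28.15.
Equity weight = 13.86/28.15 = 0.4924.
Subordinated notes weight = 14.29/28.15 = 0.5076.
Debt contribution = 0.5076 × 8.7% × (1 − 17%) = 3.6657%.
Required equity contribution = 7.77% − 3.6657% = 4.1043%.
Re = 4.1043% / 0.4924 = 8.3360%.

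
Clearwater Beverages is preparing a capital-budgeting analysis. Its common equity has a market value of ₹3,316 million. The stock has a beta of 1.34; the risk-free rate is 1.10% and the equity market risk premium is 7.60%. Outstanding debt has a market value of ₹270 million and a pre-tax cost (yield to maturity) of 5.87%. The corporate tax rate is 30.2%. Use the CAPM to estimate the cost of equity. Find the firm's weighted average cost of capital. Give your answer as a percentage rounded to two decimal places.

10.74%

Cost of equity via CAPM: Re = 1.1% + 1.34 × 7.6% = 11.2840%.
Total capital V = 3316 + 270 = 3586.
Equity: weight = 3316/3586 = 0.9247; cost = 11.284%.
Debt: weight = 270/3586 = 0.0753; after-tax cost = 5.87% × (1 − 30.2%) = 4.0973%.
WACC = 0.9247 × 11.2840% + 0.0753 × 4.0973% = 10.7429%.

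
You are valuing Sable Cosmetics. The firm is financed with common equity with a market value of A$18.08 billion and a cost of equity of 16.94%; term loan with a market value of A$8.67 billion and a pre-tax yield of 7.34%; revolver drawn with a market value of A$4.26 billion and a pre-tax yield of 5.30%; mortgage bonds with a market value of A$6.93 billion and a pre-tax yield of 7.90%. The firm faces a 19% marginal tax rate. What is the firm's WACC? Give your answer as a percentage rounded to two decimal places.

11.08%

Total capital V = 18.08 + 8.67 + 4.26 + 6.93 = 37.94.
Equity: weight = 18.08/37.94 = 0.4765; cost = 16.94%.
Term loan: weight = 8.67/37.94 = 0.2285; after-tax cost = 7.34% × (1 − 19%) = 5.9454%.
Revolver drawn: weight = 4.26/37.94 = 0.1123; after-tax cost = 5.3% × (1 − 19%) = 4.2930%.
Mortgage bonds: weight = 6.93/37.94 = 0.1827; after-tax cost = 7.9% × (1 − 19%) = 6.3990%.
WACC = 0.4765 × 16.9400% + 0.2285 × 5.9454% + 0.1123 × 4.2930% + 0.1827 × 6.3990% = 11.0821%.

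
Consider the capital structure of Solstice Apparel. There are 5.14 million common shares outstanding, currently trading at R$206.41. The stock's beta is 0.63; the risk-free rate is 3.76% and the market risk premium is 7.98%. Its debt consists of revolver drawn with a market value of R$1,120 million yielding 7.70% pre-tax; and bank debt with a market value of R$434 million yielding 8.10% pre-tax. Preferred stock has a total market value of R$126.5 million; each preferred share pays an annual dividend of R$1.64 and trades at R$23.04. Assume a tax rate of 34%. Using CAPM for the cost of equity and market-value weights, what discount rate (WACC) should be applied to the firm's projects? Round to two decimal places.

Cost of equity via CAPM: Re = 3.76% + 0.63 × 7.98% = 8.7874%.
Cost of preferred: Rp = 1.64 / 23.04 = 7.1181%.
Market value of equity E = 206.41 × 5.14m = 1060.9474m.
Total capital V = 1060.9474 + 126.5 + 1120 + 434 = 2741.4474.
Equity: weight = 1060.9474/2741.4474 = 0.3870; cost = 8.7874%.
Preferred: weight = 126.5/2741.4474 = 0.0461; cost = 7.1181%.
Revolver drawn: weight = 1120/2741.4474 = 0.4085; after-tax cost = 7.7% × (1 − 34%) = 5.0820%.
Bank debt: weight = 434/2741.4474 = 0.1583; after-tax cost = 8.1% × (1 − 34%) = 5.3460%.
WACC = 0.3870 × 8.7874% + 0.0461 × 7.1181% + 0.4085 × 5.0820% + 0.1583 × 5.3460% = 6.6517%.

6.65%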